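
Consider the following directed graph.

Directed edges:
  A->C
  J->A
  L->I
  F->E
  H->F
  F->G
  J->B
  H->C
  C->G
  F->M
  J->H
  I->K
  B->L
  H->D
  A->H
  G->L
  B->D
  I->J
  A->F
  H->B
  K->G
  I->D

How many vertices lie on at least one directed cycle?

10

A vertex is on a directed cycle iff it belongs to a strongly connected component of size ≥ 2 (or has a self-loop).
The vertices on cycles are {A, B, C, F, G, H, I, J, K, L} — 10 in total.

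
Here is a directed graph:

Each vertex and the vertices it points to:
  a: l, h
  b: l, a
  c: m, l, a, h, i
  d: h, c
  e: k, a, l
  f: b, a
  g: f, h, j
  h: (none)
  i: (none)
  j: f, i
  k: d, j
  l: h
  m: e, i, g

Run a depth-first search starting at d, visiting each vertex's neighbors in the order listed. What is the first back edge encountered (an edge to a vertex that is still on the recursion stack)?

k->d

DFS from d (visiting each vertex's neighbors in the order listed); mark gray on enter, black on exit:
d gray
  h gray
  h black
  c gray
    m gray
      e gray
        k gray
          k→d: d is gray → back edge
First back edge: k → d.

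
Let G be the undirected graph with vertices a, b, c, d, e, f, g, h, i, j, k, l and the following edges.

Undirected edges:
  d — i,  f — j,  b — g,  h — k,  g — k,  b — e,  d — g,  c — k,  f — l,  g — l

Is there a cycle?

No

DFS, tracking each vertex's parent; an edge to a visited non-parent vertex closes a cycle.
Start from h:
visit h (parent –)
  visit k (parent h)
    visit c (parent k)
      c–k: parent, skip
    k–h: parent, skip
    visit g (parent k)
      visit l (parent g)
        l–g: parent, skip
        visit f (parent l)
          visit j (parent f)
            j–f: parent, skip
          f–l: parent, skip
      visit d (parent g)
        visit i (parent d)
          i–d: parent, skip
        d–g: parent, skip
      visit b (parent g)
        visit e (parent b)
          e–b: parent, skip
        b–g: parent, skip
      g–k: parent, skip
visit a (parent –)
No non-parent visited neighbor found — the graph is a forest.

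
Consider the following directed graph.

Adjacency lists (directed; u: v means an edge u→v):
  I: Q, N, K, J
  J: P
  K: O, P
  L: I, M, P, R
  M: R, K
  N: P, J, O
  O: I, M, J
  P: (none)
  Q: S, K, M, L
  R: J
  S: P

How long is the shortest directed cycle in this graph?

3

For each vertex v, BFS finds the shortest path from v back to v.
The shortest such closed walk is Q → L → I → Q, length 3.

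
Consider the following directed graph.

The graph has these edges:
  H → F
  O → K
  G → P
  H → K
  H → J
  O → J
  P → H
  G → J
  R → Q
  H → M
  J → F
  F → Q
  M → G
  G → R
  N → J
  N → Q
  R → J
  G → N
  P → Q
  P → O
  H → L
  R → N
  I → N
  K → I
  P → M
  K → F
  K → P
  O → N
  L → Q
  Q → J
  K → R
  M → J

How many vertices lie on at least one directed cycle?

9

A vertex is on a directed cycle iff it belongs to a strongly connected component of size ≥ 2 (or has a self-loop).
The vertices on cycles are {F, G, H, J, K, M, O, P, Q} — 9 in total.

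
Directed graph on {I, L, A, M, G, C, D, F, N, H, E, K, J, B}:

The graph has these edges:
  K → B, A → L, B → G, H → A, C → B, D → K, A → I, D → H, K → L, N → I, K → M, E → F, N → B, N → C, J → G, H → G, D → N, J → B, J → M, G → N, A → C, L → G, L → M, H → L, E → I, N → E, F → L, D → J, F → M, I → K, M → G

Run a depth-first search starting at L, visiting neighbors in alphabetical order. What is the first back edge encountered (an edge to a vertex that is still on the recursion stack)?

B→G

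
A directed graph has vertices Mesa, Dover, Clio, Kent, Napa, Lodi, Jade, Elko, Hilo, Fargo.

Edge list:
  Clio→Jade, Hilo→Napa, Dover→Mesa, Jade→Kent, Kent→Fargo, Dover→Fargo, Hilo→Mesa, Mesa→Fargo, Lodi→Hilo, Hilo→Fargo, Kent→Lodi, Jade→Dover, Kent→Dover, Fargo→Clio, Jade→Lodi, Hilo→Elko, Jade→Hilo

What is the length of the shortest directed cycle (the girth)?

4

For each vertex v, BFS finds the shortest path from v back to v.
The shortest such closed walk is Jade → Hilo → Fargo → Clio → Jade, length 4.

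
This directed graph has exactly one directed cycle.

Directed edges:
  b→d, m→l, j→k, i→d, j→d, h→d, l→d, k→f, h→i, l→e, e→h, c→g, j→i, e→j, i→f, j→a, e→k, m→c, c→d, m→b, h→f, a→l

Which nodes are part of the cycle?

DFS with gray/black marking from l:
l gray
  d gray
  d black
  e gray
    j gray
      i gray
        f gray
        f black
        i→d: d black — skip
      i black
      j→d: d black — skip
      k gray
        k→f: f black — skip
      k black
      a gray
        a→l: l is gray → back edge
Back edge closes the cycle l → e → j → a → l; its vertices are {a, e, j, l}.

a, e, j, l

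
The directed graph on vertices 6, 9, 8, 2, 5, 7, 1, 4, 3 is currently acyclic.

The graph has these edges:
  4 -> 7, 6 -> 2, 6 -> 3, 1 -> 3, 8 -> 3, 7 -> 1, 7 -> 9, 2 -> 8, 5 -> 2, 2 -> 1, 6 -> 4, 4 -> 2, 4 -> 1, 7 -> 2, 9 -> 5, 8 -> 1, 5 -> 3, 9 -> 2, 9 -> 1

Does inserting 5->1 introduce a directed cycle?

No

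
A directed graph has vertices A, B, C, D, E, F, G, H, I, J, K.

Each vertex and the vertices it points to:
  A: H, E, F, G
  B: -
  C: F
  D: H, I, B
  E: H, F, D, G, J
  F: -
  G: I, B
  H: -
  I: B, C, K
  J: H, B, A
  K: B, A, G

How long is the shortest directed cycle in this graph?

3

For each vertex v, BFS finds the shortest path from v back to v.
The shortest such closed walk is I → K → G → I, length 3.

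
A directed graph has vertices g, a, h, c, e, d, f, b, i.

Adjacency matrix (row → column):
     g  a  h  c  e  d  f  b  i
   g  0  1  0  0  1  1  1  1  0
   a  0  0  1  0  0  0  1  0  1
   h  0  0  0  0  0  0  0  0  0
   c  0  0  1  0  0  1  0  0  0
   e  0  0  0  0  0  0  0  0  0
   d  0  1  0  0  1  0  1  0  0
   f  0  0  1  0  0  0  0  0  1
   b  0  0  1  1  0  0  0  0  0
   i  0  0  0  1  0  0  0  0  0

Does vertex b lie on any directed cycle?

b lies on a cycle iff there is a path from b back to itself.
Exploring from b, it never reaches itself; equivalently, its strongly connected component is a singleton.

No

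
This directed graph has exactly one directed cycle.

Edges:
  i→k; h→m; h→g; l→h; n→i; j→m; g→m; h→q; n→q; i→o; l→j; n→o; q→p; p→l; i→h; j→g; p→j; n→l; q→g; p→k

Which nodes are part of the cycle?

h, l, p, q

DFS with gray/black marking from q:
q gray
  g gray
    m gray
    m black
  g black
  p gray
    j gray
      j→g: g black — skip
      j→m: m black — skip
    j black
    k gray
    k black
    l gray
      l→j: j black — skip
      h gray
        h→g: g black — skip
        h→m: m black — skip
        h→q: q is gray → back edge
Back edge closes the cycle q → p → l → h → q; its vertices are {h, l, p, q}.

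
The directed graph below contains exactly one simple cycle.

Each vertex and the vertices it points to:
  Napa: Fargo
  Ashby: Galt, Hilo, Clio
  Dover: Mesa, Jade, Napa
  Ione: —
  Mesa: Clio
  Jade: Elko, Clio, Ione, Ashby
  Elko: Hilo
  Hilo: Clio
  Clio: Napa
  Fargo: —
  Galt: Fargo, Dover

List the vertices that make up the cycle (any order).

Galt, Jade, Ashby, Dover

DFS with gray/black marking from Galt:
Galt gray
  Fargo gray
  Fargo black
  Dover gray
    Mesa gray
      Clio gray
        Napa gray
          Napa→Fargo: Fargo black — skip
        Napa black
      Clio black
    Mesa black
    Jade gray
      Elko gray
        Hilo gray
          Hilo→Clio: Clio black — skip
        Hilo black
      Elko black
      Jade→Clio: Clio black — skip
      Ione gray
      Ione black
      Ashby gray
        Ashby→Galt: Galt is gray → back edge
Back edge closes the cycle Galt → Dover → Jade → Ashby → Galt; its vertices are {Galt, Jade, Ashby, Dover}.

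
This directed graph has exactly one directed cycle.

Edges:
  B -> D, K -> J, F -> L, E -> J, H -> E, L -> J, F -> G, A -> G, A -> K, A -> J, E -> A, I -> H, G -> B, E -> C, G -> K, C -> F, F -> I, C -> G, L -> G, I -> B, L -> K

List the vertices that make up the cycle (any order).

DFS with gray/black marking from I:
I gray
  B gray
    D gray
    D black
  B black
  H gray
    E gray
      J gray
      J black
      C gray
        F gray
          F→I: I is gray → back edge
Back edge closes the cycle I → H → E → C → F → I; its vertices are {C, E, F, H, I}.

C, E, F, H, I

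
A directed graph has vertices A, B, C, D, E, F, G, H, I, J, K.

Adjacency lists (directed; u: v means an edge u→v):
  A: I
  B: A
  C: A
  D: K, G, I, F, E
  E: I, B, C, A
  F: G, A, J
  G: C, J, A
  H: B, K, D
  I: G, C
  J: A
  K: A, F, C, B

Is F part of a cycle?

F lies on a cycle iff there is a path from F back to itself.
Exploring from F, it never reaches itself; equivalently, its strongly connected component is a singleton.

No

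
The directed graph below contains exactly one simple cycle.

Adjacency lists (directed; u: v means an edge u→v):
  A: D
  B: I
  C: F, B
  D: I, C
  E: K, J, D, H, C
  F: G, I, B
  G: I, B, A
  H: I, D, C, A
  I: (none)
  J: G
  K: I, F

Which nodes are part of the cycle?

DFS with gray/black marking from G:
G gray
  I gray
  I black
  B gray
    B→I: I black — skip
  B black
  A gray
    D gray
      D→I: I black — skip
      C gray
        F gray
          F→G: G is gray → back edge
Back edge closes the cycle G → A → D → C → F → G; its vertices are {A, C, D, F, G}.

A, C, D, F, G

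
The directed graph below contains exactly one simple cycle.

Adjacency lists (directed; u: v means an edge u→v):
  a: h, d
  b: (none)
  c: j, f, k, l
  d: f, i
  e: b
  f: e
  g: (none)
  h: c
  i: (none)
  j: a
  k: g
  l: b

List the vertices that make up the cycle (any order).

a, c, h, j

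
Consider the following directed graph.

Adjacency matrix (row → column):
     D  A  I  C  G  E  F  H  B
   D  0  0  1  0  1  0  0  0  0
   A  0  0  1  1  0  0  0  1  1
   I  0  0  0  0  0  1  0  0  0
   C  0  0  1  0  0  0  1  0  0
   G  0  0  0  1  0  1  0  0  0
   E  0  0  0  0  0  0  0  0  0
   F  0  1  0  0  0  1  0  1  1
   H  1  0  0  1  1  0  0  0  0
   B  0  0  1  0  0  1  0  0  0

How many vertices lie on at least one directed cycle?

6

A vertex is on a directed cycle iff it belongs to a strongly connected component of size ≥ 2 (or has a self-loop).
The vertices on cycles are {A, C, D, F, G, H} — 6 in total.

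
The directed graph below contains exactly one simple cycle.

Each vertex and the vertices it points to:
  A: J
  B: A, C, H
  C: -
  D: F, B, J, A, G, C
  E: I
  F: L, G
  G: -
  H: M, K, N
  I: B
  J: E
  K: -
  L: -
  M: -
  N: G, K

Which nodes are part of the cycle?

A, B, E, I, J

DFS with gray/black marking from B:
B gray
  A gray
    J gray
      E gray
        I gray
          I→B: B is gray → back edge
Back edge closes the cycle B → A → J → E → I → B; its vertices are {A, B, E, I, J}.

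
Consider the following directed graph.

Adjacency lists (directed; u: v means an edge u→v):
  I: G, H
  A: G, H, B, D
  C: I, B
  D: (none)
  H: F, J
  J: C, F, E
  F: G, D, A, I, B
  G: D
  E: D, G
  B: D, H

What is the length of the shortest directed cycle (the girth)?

3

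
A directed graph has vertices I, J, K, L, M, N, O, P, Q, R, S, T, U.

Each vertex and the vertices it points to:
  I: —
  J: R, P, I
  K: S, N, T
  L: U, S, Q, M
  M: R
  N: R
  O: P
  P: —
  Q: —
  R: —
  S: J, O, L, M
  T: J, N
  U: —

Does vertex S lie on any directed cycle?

Yes

S is on a cycle iff S can reach itself via ≥1 edge.
S → L → S — yes.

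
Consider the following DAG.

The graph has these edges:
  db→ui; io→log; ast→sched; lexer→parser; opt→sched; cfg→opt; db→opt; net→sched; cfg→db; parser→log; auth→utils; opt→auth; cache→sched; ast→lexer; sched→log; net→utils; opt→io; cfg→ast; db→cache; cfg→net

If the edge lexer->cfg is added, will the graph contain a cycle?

Adding lexer→cfg creates a cycle iff cfg can already reach lexer.
Path from cfg: cfg → ast → lexer.
So cfg → … → lexer → cfg is a cycle.

Yes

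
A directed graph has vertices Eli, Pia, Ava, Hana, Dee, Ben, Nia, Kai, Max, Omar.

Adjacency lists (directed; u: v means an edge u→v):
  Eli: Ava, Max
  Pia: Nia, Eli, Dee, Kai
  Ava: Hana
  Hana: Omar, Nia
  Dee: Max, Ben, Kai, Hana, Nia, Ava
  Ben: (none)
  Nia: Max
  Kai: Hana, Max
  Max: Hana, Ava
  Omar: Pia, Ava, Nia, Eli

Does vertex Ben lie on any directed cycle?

Ben lies on a cycle iff there is a path from Ben back to itself.
Exploring from Ben, it never reaches itself; equivalently, its strongly connected component is a singleton.

No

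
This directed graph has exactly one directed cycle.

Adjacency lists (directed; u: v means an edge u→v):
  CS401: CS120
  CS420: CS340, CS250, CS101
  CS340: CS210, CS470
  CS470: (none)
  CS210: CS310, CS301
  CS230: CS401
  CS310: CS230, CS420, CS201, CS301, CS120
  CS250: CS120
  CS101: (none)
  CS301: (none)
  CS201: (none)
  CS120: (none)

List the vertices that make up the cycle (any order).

CS210, CS310, CS340, CS420

DFS with gray/black marking from CS310:
CS310 gray
  CS230 gray
    CS401 gray
      CS120 gray
      CS120 black
    CS401 black
  CS230 black
  CS420 gray
    CS340 gray
      CS210 gray
        CS210→CS310: CS310 is gray → back edge
Back edge closes the cycle CS310 → CS420 → CS340 → CS210 → CS310; its vertices are {CS210, CS310, CS340, CS420}.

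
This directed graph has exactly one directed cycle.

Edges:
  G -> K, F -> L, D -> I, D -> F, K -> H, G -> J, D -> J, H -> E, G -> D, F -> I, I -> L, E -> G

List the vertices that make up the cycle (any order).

E, G, H, K

DFS with gray/black marking from G:
G gray
  K gray
    H gray
      E gray
        E→G: G is gray → back edge
Back edge closes the cycle G → K → H → E → G; its vertices are {E, G, H, K}.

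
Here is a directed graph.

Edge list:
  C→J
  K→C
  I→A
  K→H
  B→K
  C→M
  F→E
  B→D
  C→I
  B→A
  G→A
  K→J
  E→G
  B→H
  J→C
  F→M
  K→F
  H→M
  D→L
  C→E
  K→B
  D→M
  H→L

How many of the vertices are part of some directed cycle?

A vertex is on a directed cycle iff it belongs to a strongly connected component of size ≥ 2 (or has a self-loop).
The vertices on cycles are {B, C, J, K} — 4 in total.

4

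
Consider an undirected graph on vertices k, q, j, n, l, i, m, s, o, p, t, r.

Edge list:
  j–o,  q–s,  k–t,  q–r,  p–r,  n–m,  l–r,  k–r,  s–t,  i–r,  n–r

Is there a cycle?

Yes

DFS, tracking each vertex's parent; an edge to a visited non-parent vertex closes a cycle.
Start from n:
visit n (parent –)
  visit r (parent n)
    r–n: parent, skip
    visit i (parent r)
      i–r: parent, skip
    visit q (parent r)
      visit s (parent q)
        visit t (parent s)
          t–s: parent, skip
          visit k (parent t)
            k–r: r visited and ≠ parent → cycle
Cycle: r – q – s – t – k – r.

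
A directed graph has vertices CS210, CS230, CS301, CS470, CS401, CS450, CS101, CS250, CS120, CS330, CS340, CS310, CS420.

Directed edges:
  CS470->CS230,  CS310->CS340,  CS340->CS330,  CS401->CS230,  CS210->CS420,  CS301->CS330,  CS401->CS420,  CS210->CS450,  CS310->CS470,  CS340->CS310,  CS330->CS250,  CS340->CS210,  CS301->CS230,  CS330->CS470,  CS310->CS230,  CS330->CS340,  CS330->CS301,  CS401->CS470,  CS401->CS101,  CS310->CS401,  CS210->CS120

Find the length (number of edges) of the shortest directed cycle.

2

For each vertex v, BFS finds the shortest path from v back to v.
The shortest such closed walk is CS310 → CS340 → CS310, length 2.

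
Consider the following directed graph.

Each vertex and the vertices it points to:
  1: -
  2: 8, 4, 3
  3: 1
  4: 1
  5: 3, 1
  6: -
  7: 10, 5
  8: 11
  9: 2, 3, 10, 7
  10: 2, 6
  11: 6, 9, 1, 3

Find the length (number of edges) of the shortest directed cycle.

For each vertex v, BFS finds the shortest path from v back to v.
The shortest such closed walk is 9 → 2 → 8 → 11 → 9, length 4.

4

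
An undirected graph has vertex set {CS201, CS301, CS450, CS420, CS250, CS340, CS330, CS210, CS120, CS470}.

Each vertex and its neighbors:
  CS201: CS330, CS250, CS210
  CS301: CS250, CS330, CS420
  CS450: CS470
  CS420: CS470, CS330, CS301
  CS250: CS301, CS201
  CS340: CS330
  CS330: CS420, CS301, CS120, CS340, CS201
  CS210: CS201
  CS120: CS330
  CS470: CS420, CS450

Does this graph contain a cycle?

DFS, tracking each vertex's parent; an edge to a visited non-parent vertex closes a cycle.
Start from CS470:
visit CS470 (parent –)
  visit CS420 (parent CS470)
    CS420–CS470: parent, skip
    visit CS330 (parent CS420)
      CS330–CS420: parent, skip
      visit CS301 (parent CS330)
        visit CS250 (parent CS301)
          CS250–CS301: parent, skip
          visit CS201 (parent CS250)
            CS201–CS330: CS330 visited and ≠ parent → cycle
Cycle: CS330 – CS301 – CS250 – CS201 – CS330.

Yes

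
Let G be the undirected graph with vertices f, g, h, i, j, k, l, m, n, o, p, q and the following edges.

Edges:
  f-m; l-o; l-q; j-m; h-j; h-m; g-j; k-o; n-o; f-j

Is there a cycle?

Yes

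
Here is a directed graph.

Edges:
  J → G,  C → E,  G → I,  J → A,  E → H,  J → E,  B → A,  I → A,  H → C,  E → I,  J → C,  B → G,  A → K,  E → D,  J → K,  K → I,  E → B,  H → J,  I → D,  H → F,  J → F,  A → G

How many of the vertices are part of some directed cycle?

8

A vertex is on a directed cycle iff it belongs to a strongly connected component of size ≥ 2 (or has a self-loop).
The vertices on cycles are {A, C, E, G, H, I, J, K} — 8 in total.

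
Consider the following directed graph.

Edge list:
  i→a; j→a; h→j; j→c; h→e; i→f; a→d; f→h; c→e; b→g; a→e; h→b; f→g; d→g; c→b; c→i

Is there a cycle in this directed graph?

Yes

DFS with white/gray/black marking, starting from g:
g gray
g black
a gray
  e gray
  e black
  d gray
    d→g: g black — skip
  d black
a black
b gray
  b→g: g black — skip
b black
c gray
  i gray
    f gray
      h gray
        j gray
          j→c: c is gray → back edge
Back edge found, so a cycle exists: c → i → f → h → j → c.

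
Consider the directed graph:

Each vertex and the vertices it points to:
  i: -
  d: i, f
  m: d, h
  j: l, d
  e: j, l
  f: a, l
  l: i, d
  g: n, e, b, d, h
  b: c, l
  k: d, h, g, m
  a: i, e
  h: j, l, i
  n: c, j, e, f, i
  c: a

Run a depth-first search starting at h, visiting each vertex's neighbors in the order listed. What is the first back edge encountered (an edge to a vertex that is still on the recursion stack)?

e→j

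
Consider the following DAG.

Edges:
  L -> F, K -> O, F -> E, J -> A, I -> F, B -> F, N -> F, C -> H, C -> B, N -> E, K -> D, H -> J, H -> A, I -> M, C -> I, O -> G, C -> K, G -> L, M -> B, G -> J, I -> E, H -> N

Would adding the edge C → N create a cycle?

No

Adding C→N creates a cycle iff N can already reach C.
Explore from N: no path reaches C. The graph stays acyclic.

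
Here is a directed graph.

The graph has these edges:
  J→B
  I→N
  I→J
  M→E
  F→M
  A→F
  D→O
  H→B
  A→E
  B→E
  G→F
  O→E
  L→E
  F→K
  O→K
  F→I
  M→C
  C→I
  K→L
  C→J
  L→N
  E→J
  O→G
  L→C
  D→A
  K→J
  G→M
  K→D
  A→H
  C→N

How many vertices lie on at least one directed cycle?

A vertex is on a directed cycle iff it belongs to a strongly connected component of size ≥ 2 (or has a self-loop).
The vertices on cycles are {A, B, D, E, F, G, J, K, O} — 9 in total.

9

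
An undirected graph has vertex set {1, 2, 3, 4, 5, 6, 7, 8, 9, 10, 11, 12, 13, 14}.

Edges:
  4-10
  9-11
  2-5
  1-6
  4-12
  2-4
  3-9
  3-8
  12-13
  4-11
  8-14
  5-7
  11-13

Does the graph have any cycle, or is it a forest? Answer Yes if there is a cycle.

Yes

DFS, tracking each vertex's parent; an edge to a visited non-parent vertex closes a cycle.
Start from 14:
visit 14 (parent –)
  visit 8 (parent 14)
    8–14: parent, skip
    visit 3 (parent 8)
      visit 9 (parent 3)
        9–3: parent, skip
        visit 11 (parent 9)
          11–9: parent, skip
          visit 4 (parent 11)
            visit 12 (parent 4)
              12–4: parent, skip
              visit 13 (parent 12)
                13–12: parent, skip
                13–11: 11 visited and ≠ parent → cycle
Cycle: 11 – 4 – 12 – 13 – 11.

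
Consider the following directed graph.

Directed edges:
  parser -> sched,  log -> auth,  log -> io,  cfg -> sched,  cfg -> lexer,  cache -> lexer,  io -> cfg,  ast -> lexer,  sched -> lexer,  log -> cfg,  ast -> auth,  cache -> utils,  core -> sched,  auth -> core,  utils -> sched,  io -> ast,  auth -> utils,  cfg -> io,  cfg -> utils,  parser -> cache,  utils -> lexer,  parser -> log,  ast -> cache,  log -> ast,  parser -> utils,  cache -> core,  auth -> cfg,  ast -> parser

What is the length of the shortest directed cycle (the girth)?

For each vertex v, BFS finds the shortest path from v back to v.
The shortest such closed walk is cfg → io → cfg, length 2.

2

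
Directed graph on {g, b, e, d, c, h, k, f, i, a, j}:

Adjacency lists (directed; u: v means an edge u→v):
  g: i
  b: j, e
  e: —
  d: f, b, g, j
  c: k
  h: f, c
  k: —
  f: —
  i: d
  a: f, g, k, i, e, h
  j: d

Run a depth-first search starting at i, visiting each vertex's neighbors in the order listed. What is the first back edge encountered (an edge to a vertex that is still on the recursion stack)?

j→d

DFS from i (visiting each vertex's neighbors in the order listed); mark gray on enter, black on exit:
i gray
  d gray
    f gray
    f black
    b gray
      j gray
        j→d: d is gray → back edge
First back edge: j → d.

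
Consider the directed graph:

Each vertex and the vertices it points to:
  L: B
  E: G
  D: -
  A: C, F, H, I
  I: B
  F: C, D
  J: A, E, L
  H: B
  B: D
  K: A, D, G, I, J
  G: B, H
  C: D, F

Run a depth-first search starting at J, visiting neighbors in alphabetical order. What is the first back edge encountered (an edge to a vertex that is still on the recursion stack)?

DFS from J (visiting neighbors in alphabetical order); mark gray on enter, black on exit:
J gray
  A gray
    C gray
      D gray
      D black
      F gray
        F→C: C is gray → back edge
First back edge: F → C.

F->C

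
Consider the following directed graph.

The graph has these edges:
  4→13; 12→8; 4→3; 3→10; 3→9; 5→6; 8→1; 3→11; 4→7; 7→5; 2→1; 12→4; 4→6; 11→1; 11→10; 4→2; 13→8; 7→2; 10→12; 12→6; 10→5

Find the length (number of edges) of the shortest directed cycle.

For each vertex v, BFS finds the shortest path from v back to v.
The shortest such closed walk is 12 → 4 → 3 → 10 → 12, length 4.

4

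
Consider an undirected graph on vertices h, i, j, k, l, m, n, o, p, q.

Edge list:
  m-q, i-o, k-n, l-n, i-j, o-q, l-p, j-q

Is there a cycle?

Yes

DFS, tracking each vertex's parent; an edge to a visited non-parent vertex closes a cycle.
Start from k:
visit k (parent –)
  visit n (parent k)
    n–k: parent, skip
    visit l (parent n)
      l–n: parent, skip
      visit p (parent l)
        p–l: parent, skip
visit h (parent –)
visit i (parent –)
  visit o (parent i)
    visit q (parent o)
      visit j (parent q)
        j–i: i visited and ≠ parent → cycle
Cycle: i – o – q – j – i.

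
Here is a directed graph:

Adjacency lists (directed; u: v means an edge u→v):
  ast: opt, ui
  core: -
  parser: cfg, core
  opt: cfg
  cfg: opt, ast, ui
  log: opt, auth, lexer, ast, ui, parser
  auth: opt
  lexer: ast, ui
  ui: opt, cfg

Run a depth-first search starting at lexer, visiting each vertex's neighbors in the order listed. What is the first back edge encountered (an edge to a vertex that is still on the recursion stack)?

DFS from lexer (visiting each vertex's neighbors in the order listed); mark gray on enter, black on exit:
lexer gray
  ast gray
    opt gray
      cfg gray
        cfg→opt: opt is gray → back edge
First back edge: cfg → opt.

cfg→opt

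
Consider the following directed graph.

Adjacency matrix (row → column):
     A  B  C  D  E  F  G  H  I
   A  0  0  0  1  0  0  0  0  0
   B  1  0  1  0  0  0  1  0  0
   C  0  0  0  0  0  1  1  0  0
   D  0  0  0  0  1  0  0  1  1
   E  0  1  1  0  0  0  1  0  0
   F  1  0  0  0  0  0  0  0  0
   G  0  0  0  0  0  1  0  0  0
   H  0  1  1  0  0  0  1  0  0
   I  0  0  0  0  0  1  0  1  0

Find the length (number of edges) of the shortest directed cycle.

4

For each vertex v, BFS finds the shortest path from v back to v.
The shortest such closed walk is A → D → E → B → A, length 4.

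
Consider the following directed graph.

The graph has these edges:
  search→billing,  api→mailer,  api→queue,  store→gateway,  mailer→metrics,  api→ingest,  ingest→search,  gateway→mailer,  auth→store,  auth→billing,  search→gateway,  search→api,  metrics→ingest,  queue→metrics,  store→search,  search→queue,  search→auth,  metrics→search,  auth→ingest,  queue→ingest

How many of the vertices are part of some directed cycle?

9

A vertex is on a directed cycle iff it belongs to a strongly connected component of size ≥ 2 (or has a self-loop).
The vertices on cycles are {api, auth, queue, store, ingest, mailer, search, gateway, metrics} — 9 in total.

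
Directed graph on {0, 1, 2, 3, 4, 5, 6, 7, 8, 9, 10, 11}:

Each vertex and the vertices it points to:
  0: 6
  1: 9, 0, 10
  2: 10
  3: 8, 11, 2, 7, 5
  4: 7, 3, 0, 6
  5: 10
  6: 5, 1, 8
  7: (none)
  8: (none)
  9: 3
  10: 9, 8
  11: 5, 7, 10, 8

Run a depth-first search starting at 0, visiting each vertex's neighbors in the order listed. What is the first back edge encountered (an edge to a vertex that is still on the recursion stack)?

11→5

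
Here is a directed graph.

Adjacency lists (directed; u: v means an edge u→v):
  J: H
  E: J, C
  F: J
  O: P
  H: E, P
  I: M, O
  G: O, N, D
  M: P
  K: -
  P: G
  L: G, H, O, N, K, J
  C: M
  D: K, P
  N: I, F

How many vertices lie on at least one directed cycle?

A vertex is on a directed cycle iff it belongs to a strongly connected component of size ≥ 2 (or has a self-loop).
The vertices on cycles are {C, D, E, F, G, H, I, J, M, N, O, P} — 12 in total.

12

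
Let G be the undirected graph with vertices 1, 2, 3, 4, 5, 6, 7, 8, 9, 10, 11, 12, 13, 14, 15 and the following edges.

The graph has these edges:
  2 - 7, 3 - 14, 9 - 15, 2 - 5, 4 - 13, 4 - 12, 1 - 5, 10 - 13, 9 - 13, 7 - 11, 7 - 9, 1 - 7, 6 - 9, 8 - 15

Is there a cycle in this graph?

Yes

DFS, tracking each vertex's parent; an edge to a visited non-parent vertex closes a cycle.
Start from 7:
visit 7 (parent –)
  visit 11 (parent 7)
    11–7: parent, skip
  visit 9 (parent 7)
    visit 15 (parent 9)
      visit 8 (parent 15)
        8–15: parent, skip
      15–9: parent, skip
    9–7: parent, skip
    visit 6 (parent 9)
      6–9: parent, skip
    visit 13 (parent 9)
      visit 4 (parent 13)
        visit 12 (parent 4)
          12–4: parent, skip
        4–13: parent, skip
      visit 10 (parent 13)
        10–13: parent, skip
      13–9: parent, skip
  visit 2 (parent 7)
    2–7: parent, skip
    visit 5 (parent 2)
      5–2: parent, skip
      visit 1 (parent 5)
        1–7: 7 visited and ≠ parent → cycle
Cycle: 7 – 2 – 5 – 1 – 7.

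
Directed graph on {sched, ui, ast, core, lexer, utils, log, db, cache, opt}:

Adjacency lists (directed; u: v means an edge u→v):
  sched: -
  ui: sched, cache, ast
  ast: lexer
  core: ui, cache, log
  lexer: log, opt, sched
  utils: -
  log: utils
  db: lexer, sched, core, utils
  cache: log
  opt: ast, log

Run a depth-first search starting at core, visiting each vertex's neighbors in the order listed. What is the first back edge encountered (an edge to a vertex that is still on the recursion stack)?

DFS from core (visiting each vertex's neighbors in the order listed); mark gray on enter, black on exit:
core gray
  ui gray
    sched gray
    sched black
    cache gray
      log gray
        utils gray
        utils black
      log black
    cache black
    ast gray
      lexer gray
        lexer→log: log black — skip
        opt gray
          opt→ast: ast is gray → back edge
First back edge: opt → ast.

opt→ast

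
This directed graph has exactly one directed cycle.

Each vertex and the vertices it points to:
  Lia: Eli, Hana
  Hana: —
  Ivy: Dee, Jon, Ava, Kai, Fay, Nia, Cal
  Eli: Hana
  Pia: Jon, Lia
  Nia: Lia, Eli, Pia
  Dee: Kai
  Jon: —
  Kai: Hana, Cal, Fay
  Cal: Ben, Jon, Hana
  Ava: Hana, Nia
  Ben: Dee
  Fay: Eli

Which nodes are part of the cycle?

Ben, Cal, Dee, Kai

DFS with gray/black marking from Kai:
Kai gray
  Hana gray
  Hana black
  Cal gray
    Ben gray
      Dee gray
        Dee→Kai: Kai is gray → back edge
Back edge closes the cycle Kai → Cal → Ben → Dee → Kai; its vertices are {Ben, Cal, Dee, Kai}.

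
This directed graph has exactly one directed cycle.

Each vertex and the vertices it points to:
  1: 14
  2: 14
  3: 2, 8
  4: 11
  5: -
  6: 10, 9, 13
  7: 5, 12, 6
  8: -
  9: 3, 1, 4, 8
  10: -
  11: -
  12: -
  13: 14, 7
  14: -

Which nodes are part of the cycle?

DFS with gray/black marking from 7:
7 gray
  5 gray
  5 black
  12 gray
  12 black
  6 gray
    10 gray
    10 black
    9 gray
      3 gray
        2 gray
          14 gray
          14 black
        2 black
        8 gray
        8 black
      3 black
      1 gray
        1→14: 14 black — skip
      1 black
      4 gray
        11 gray
        11 black
      4 black
      9→8: 8 black — skip
    9 black
    13 gray
      13→14: 14 black — skip
      13→7: 7 is gray → back edge
Back edge closes the cycle 7 → 6 → 13 → 7; its vertices are {6, 7, 13}.

6, 7, 13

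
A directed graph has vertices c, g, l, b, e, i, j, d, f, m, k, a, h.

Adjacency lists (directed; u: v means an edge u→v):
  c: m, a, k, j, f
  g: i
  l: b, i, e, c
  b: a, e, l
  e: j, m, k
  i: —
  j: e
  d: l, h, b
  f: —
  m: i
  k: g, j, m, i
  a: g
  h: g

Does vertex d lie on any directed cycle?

No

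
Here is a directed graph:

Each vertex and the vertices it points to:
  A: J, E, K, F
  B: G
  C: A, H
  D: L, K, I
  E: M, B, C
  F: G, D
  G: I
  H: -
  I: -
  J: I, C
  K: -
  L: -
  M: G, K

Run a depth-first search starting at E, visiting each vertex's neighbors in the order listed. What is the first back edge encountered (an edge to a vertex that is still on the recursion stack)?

DFS from E (visiting each vertex's neighbors in the order listed); mark gray on enter, black on exit:
E gray
  M gray
    G gray
      I gray
      I black
    G black
    K gray
    K black
  M black
  B gray
    B→G: G black — skip
  B black
  C gray
    A gray
      J gray
        J→I: I black — skip
        J→C: C is gray → back edge
First back edge: J → C.

J→C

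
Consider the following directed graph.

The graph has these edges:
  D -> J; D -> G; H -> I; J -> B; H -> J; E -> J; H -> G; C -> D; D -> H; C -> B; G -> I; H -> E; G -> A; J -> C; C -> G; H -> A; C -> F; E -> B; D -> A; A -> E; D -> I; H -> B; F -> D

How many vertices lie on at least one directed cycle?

8

A vertex is on a directed cycle iff it belongs to a strongly connected component of size ≥ 2 (or has a self-loop).
The vertices on cycles are {A, C, D, E, F, G, H, J} — 8 in total.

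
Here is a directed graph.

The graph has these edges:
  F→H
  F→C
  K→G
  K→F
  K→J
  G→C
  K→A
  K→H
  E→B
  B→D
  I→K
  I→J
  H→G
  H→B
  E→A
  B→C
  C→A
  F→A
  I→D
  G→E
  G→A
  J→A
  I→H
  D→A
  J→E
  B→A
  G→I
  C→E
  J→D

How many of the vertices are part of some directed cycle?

8

A vertex is on a directed cycle iff it belongs to a strongly connected component of size ≥ 2 (or has a self-loop).
The vertices on cycles are {B, C, E, F, G, H, I, K} — 8 in total.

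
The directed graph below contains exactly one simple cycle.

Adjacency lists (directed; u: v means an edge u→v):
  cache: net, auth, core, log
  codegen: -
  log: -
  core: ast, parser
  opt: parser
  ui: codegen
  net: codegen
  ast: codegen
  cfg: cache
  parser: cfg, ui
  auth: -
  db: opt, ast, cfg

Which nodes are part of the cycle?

DFS with gray/black marking from cfg:
cfg gray
  cache gray
    net gray
      codegen gray
      codegen black
    net black
    auth gray
    auth black
    core gray
      ast gray
        ast→codegen: codegen black — skip
      ast black
      parser gray
        parser→cfg: cfg is gray → back edge
Back edge closes the cycle cfg → cache → core → parser → cfg; its vertices are {cfg, core, cache, parser}.

cfg, core, cache, parser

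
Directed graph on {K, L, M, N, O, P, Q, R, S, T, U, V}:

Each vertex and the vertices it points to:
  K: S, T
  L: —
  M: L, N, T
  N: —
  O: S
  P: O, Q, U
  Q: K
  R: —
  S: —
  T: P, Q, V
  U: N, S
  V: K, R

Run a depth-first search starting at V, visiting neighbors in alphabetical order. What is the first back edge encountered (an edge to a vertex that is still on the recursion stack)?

Q→K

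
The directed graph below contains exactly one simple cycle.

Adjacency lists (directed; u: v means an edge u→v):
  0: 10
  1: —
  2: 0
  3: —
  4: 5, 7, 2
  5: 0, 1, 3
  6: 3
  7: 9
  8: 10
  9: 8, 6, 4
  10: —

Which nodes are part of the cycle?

4, 7, 9

DFS with gray/black marking from 9:
9 gray
  8 gray
    10 gray
    10 black
  8 black
  6 gray
    3 gray
    3 black
  6 black
  4 gray
    5 gray
      0 gray
        0→10: 10 black — skip
      0 black
      1 gray
      1 black
      5→3: 3 black — skip
    5 black
    7 gray
      7→9: 9 is gray → back edge
Back edge closes the cycle 9 → 4 → 7 → 9; its vertices are {4, 7, 9}.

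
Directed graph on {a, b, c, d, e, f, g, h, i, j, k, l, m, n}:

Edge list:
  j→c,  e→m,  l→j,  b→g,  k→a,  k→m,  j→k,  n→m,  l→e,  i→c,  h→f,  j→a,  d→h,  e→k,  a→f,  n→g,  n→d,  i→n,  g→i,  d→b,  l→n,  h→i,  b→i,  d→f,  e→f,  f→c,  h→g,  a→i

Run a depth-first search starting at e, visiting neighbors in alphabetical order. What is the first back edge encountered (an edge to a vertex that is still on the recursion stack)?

g->i

DFS from e (visiting neighbors in alphabetical order); mark gray on enter, black on exit:
e gray
  f gray
    c gray
    c black
  f black
  k gray
    a gray
      a→f: f black — skip
      i gray
        i→c: c black — skip
        n gray
          d gray
            b gray
              g gray
                g→i: i is gray → back edge
First back edge: g → i.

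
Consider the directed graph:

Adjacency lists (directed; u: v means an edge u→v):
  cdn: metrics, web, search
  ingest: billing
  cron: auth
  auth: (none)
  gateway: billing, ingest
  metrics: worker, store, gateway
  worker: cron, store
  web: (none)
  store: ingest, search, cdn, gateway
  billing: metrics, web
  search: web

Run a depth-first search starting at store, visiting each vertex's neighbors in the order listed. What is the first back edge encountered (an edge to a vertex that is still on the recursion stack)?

worker→store

DFS from store (visiting each vertex's neighbors in the order listed); mark gray on enter, black on exit:
store gray
  ingest gray
    billing gray
      metrics gray
        worker gray
          cron gray
            auth gray
            auth black
          cron black
          worker→store: store is gray → back edge
First back edge: worker → store.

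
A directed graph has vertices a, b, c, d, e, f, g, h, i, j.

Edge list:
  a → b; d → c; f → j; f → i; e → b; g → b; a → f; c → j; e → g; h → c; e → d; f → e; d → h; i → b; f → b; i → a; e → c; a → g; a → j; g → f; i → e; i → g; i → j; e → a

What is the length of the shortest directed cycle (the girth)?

3

For each vertex v, BFS finds the shortest path from v back to v.
The shortest such closed walk is f → e → a → f, length 3.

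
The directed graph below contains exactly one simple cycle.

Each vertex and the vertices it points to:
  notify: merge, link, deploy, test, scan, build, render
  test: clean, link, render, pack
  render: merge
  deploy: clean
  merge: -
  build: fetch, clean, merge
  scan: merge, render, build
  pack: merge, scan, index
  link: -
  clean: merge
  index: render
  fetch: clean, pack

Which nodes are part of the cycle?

pack, scan, build, fetch

DFS with gray/black marking from build:
build gray
  fetch gray
    clean gray
      merge gray
      merge black
    clean black
    pack gray
      pack→merge: merge black — skip
      scan gray
        scan→merge: merge black — skip
        render gray
          render→merge: merge black — skip
        render black
        scan→build: build is gray → back edge
Back edge closes the cycle build → fetch → pack → scan → build; its vertices are {pack, scan, build, fetch}.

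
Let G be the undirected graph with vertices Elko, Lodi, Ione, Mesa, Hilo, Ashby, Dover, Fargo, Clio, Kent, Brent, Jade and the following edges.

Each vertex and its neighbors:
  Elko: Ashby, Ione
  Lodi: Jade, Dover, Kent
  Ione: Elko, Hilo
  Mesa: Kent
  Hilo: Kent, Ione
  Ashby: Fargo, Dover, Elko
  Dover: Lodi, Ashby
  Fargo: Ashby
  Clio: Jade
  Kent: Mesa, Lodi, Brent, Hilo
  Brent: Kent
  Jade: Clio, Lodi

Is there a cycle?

DFS, tracking each vertex's parent; an edge to a visited non-parent vertex closes a cycle.
Start from Elko:
visit Elko (parent –)
  visit Ashby (parent Elko)
    visit Fargo (parent Ashby)
      Fargo–Ashby: parent, skip
    visit Dover (parent Ashby)
      visit Lodi (parent Dover)
        visit Jade (parent Lodi)
          visit Clio (parent Jade)
            Clio–Jade: parent, skip
          Jade–Lodi: parent, skip
        Lodi–Dover: parent, skip
        visit Kent (parent Lodi)
          visit Mesa (parent Kent)
            Mesa–Kent: parent, skip
          Kent–Lodi: parent, skip
          visit Brent (parent Kent)
            Brent–Kent: parent, skip
          visit Hilo (parent Kent)
            Hilo–Kent: parent, skip
            visit Ione (parent Hilo)
              Ione–Elko: Elko visited and ≠ parent → cycle
Cycle: Elko – Ashby – Dover – Lodi – Kent – Hilo – Ione – Elko.

Yes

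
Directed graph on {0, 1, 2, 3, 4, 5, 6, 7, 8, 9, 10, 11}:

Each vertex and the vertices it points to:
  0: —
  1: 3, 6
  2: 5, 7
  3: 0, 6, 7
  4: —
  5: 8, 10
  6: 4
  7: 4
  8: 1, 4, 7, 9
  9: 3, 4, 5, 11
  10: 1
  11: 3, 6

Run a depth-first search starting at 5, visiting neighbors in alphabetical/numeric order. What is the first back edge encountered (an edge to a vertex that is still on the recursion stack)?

9->5

DFS from 5 (visiting neighbors in alphabetical/numeric order); mark gray on enter, black on exit:
5 gray
  8 gray
    1 gray
      3 gray
        0 gray
        0 black
        6 gray
          4 gray
          4 black
        6 black
        7 gray
          7→4: 4 black — skip
        7 black
      3 black
      1→6: 6 black — skip
    1 black
    8→4: 4 black — skip
    8→7: 7 black — skip
    9 gray
      9→3: 3 black — skip
      9→4: 4 black — skip
      9→5: 5 is gray → back edge
First back edge: 9 → 5.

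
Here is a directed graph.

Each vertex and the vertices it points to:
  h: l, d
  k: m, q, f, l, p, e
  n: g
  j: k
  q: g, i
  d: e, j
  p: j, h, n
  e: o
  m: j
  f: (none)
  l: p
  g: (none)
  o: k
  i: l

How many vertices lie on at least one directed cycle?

A vertex is on a directed cycle iff it belongs to a strongly connected component of size ≥ 2 (or has a self-loop).
The vertices on cycles are {d, e, h, i, j, k, l, m, o, p, q} — 11 in total.

11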